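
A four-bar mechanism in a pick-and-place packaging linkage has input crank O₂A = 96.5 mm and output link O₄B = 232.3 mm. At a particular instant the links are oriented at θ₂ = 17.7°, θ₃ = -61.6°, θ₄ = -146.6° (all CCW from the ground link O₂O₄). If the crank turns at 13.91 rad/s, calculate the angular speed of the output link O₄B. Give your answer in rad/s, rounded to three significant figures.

5.70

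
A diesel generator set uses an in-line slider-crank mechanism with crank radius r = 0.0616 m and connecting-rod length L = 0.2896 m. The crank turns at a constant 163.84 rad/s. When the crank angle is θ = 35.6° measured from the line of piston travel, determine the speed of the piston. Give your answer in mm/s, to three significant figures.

ω = 163.8 rad/s
For an in-line slider-crank, x = r cosθ + √(L² − r² sin²θ), so v = −rω sinθ·[1 + r cosθ/√(L² − r² sin²θ)].
With r = 0.0616 m, L = 0.2896 m, θ = 35.6°: √(L² − r² sin²θ) = 0.28737 m.
v = −0.0616·163.8·0.58212·[1 + 0.0616·0.81310/0.28737] = -6.8991 m/s.
|v| = 6.8991 m/s = 6899.1 mm/s.

6900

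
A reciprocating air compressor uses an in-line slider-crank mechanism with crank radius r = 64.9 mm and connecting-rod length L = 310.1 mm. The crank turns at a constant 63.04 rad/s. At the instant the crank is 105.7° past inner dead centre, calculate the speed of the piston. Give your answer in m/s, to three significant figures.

3.71

ω = 63.04 rad/s
For an in-line slider-crank, x = r cosθ + √(L² − r² sin²θ), so v = −rω sinθ·[1 + r cosθ/√(L² − r² sin²θ)].
With r = 0.0649 m, L = 0.3101 m, θ = 105.7°: √(L² − r² sin²θ) = 0.30374 m.
v = −0.0649·63.04·0.96269·[1 + 0.0649·-0.27060/0.30374] = -3.7109 m/s.
|v| = 3.7109 m/s.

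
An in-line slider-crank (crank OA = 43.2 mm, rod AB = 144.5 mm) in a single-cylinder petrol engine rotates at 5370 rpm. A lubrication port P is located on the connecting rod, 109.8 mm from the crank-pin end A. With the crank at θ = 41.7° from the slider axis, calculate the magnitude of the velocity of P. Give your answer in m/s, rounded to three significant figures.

19.5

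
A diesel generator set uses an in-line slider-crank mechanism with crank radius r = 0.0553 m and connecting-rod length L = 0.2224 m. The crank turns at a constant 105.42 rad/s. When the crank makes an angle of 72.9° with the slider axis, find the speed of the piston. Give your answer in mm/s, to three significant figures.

ω = 105.4 rad/s
For an in-line slider-crank, x = r cosθ + √(L² − r² sin²θ), so v = −rω sinθ·[1 + r cosθ/√(L² − r² sin²θ)].
With r = 0.0553 m, L = 0.2224 m, θ = 72.9°: √(L² − r² sin²θ) = 0.21603 m.
v = −0.0553·105.4·0.95579·[1 + 0.0553·0.29404/0.21603] = -5.9914 m/s.
|v| = 5.9914 m/s = 5991.4 mm/s.

5990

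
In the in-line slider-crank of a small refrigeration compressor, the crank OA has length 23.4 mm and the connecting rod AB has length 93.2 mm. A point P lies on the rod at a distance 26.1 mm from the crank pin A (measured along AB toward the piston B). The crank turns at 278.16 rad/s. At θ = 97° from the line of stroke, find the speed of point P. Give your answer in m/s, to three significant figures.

6.43

ω = 278.2 rad/s.  Crank-pin speed |V_A| = rω = 6.5089 m/s, perpendicular to OA.
Rod angle: sinφ = −(r/L) sinθ ⇒ φ = -14.430°; ω_rod = −rω cosθ/√(L²−r²sin²θ) = +8.7884 rad/s.
V_P = V_A + ω_rod × AP, with AP = 0.0261 m along the rod.
Components: V_Px = −rω sinθ − a·ω_rod·sinφ = -6.4033 m/s;  V_Py = rω cosθ + a·ω_rod·cosφ = -0.5711 m/s.
|V_P| = √(V_Px² + V_Py²) = 6.4287 m/s.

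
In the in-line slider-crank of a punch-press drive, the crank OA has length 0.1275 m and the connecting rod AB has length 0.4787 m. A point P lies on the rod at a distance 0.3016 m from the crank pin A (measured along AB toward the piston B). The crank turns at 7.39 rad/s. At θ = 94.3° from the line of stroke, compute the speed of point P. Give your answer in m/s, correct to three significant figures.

ω = 7.39 rad/s.  Crank-pin speed |V_A| = rω = 0.94222 m/s, perpendicular to OA.
Rod angle: sinφ = −(r/L) sinθ ⇒ φ = -15.402°; ω_rod = −rω cosθ/√(L²−r²sin²θ) = +0.15308 rad/s.
V_P = V_A + ω_rod × AP, with AP = 0.3016 m along the rod.
Components: V_Px = −rω sinθ − a·ω_rod·sinφ = -0.92731 m/s;  V_Py = rω cosθ + a·ω_rod·cosφ = -0.026137 m/s.
|V_P| = √(V_Px² + V_Py²) = 0.92768 m/s.

0.928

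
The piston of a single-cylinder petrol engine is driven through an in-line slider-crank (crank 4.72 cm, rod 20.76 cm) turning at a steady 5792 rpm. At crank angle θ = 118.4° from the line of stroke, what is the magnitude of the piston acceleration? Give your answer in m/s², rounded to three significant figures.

ω = 2π·5792/60 = 606.5 rad/s
x(θ) = r cosθ + √(L² − r² sin²θ); with ω constant, a = ω²·d²x/dθ².
d²x/dθ² = −r cosθ − r²(cos2θ)/√u − r⁴ sin²2θ/(4u^{3/2}),  u = L² − r² sin²θ = 0.0413739 m².
Substituting r = 0.0472 m, L = 0.2076 m, θ = 118.4°: d²x/dθ² = +0.028344 m.
a = ω²·d²x/dθ² = (606.5)²·(+0.028344) = +10427 m/s²;  |a| = 10427 m/s².

10400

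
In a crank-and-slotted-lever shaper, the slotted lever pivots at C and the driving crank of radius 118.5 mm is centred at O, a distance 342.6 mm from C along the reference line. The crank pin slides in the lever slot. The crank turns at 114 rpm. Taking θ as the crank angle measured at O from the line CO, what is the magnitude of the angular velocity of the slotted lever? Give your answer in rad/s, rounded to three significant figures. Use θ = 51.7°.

2.58

ω = 11.94 rad/s (from 114 rpm).
Crank pin A relative to C: A = (d + r cosθ, r sinθ); lever angle φ = atan2(r sinθ, d + r cosθ).
Differentiating tanφ: φ̇ = rω(d cosθ + r)/(d² + r² + 2dr cosθ).
d² + r² + 2dr cosθ = |CA|² = 0.181741 m²;  d cosθ + r = +0.33084 m.
|ω_lever| = |0.1185·11.94·+0.33084| / 0.181741 = 2.5752 rad/s.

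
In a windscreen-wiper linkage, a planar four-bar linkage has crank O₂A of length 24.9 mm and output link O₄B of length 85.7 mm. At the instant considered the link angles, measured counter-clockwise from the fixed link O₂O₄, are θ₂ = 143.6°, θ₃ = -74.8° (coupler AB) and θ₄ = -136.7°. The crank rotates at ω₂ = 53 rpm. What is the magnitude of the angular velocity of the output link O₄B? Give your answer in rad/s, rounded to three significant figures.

1.14

ω₂ = 5.55 rad/s (from 53 rpm).
Differentiating the loop-closure r₂e^{iθ₂}+r₃e^{iθ₃}=r₁+r₄e^{iθ₄} gives r₂ω₂e^{iθ₂}+r₃ω₃e^{iθ₃}=r₄ω₄e^{iθ₄}.
Eliminating the other unknown: ω₄ = r₂ω₂ sin(θ₂−θ₃) / [r₄ sin(θ₄−θ₃)].
Numerator sine = -0.62115; denominator sine = -0.88213.
Result = 0.0249·5.55·(-0.62115) / (0.0857·(-0.88213)) = +1.1355 rad/s; magnitude 1.1355 rad/s.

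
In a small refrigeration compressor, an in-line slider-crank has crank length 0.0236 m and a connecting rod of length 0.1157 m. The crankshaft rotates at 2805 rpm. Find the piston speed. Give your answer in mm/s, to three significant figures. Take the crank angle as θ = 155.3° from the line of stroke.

2360

ω = 2π·2805/60 = 293.7 rad/s
For an in-line slider-crank, x = r cosθ + √(L² − r² sin²θ), so v = −rω sinθ·[1 + r cosθ/√(L² − r² sin²θ)].
With r = 0.0236 m, L = 0.1157 m, θ = 155.3°: √(L² − r² sin²θ) = 0.11528 m.
v = −0.0236·293.7·0.41787·[1 + 0.0236·-0.90851/0.11528] = -2.358 m/s.
|v| = 2.358 m/s = 2358 mm/s.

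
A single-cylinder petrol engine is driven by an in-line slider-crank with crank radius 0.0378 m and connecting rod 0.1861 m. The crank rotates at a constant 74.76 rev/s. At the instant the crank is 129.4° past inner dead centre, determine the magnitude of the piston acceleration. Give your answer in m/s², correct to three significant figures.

5610

ω = 2π·74.8 = 469.7 rad/s
x(θ) = r cosθ + √(L² − r² sin²θ); with ω constant, a = ω²·d²x/dθ².
d²x/dθ² = −r cosθ − r²(cos2θ)/√u − r⁴ sin²2θ/(4u^{3/2}),  u = L² − r² sin²θ = 0.03378 m².
Substituting r = 0.0378 m, L = 0.1861 m, θ = 129.4°: d²x/dθ² = +0.025424 m.
a = ω²·d²x/dθ² = (469.7)²·(+0.025424) = +5609.7 m/s²;  |a| = 5609.7 m/s².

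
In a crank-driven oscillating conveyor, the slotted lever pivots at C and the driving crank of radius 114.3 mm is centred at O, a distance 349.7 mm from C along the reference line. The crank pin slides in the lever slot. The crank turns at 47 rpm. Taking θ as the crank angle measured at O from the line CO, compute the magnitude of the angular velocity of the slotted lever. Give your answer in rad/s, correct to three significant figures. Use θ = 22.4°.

1.18

ω = 4.922 rad/s (from 47 rpm).
Crank pin A relative to C: A = (d + r cosθ, r sinθ); lever angle φ = atan2(r sinθ, d + r cosθ).
Differentiating tanφ: φ̇ = rω(d cosθ + r)/(d² + r² + 2dr cosθ).
d² + r² + 2dr cosθ = |CA|² = 0.209264 m²;  d cosθ + r = +0.43761 m.
|ω_lever| = |0.1143·4.922·+0.43761| / 0.209264 = 1.1764 rad/s.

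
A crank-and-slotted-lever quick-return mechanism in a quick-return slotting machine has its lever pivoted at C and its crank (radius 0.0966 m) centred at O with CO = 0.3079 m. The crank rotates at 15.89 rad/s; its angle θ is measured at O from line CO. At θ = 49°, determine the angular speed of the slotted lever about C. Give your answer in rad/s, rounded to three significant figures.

ω = 15.89 rad/s
Crank pin A relative to C: A = (d + r cosθ, r sinθ); lever angle φ = atan2(r sinθ, d + r cosθ).
Differentiating tanφ: φ̇ = rω(d cosθ + r)/(d² + r² + 2dr cosθ).
d² + r² + 2dr cosθ = |CA|² = 0.14316 m²;  d cosθ + r = +0.2986 m.
|ω_lever| = |0.0966·15.89·+0.2986| / 0.14316 = 3.2016 rad/s.

3.20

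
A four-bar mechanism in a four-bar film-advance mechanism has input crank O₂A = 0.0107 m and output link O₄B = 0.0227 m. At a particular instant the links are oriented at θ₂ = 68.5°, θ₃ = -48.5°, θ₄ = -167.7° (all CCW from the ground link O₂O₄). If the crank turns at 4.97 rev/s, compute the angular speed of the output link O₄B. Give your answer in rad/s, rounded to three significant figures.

15.0

ω₂ = 31.23 rad/s (from 4.97 rev/s).
Differentiating the loop-closure r₂e^{iθ₂}+r₃e^{iθ₃}=r₁+r₄e^{iθ₄} gives r₂ω₂e^{iθ₂}+r₃ω₃e^{iθ₃}=r₄ω₄e^{iθ₄}.
Eliminating the other unknown: ω₄ = r₂ω₂ sin(θ₂−θ₃) / [r₄ sin(θ₄−θ₃)].
Numerator sine = +0.89101; denominator sine = -0.87292.
Result = 0.0107·31.23·(+0.89101) / (0.0227·(-0.87292)) = -15.024 rad/s; magnitude 15.024 rad/s.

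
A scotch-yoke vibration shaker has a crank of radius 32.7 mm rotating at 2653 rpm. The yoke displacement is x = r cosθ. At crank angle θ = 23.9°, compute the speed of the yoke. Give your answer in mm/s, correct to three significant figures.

ω = 277.8 rad/s (from 2653 rpm).
x = r cosθ ⇒ ẋ = −rω sinθ.
|v| = rω|sinθ| = 0.0327·277.8·|sin 23.9°| = 3.6806 m/s = 3680.6 mm/s.

3680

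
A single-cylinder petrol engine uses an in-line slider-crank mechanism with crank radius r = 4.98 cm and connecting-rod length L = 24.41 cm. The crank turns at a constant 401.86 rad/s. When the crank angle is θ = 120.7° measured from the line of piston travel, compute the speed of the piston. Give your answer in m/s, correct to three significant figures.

15.4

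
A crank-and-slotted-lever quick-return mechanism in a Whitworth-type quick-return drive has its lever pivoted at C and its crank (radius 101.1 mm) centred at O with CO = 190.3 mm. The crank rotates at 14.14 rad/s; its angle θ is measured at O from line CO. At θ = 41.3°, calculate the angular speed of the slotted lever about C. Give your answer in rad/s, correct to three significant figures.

ω = 14.14 rad/s
Crank pin A relative to C: A = (d + r cosθ, r sinθ); lever angle φ = atan2(r sinθ, d + r cosθ).
Differentiating tanφ: φ̇ = rω(d cosθ + r)/(d² + r² + 2dr cosθ).
d² + r² + 2dr cosθ = |CA|² = 0.0753429 m²;  d cosθ + r = +0.24407 m.
|ω_lever| = |0.1011·14.14·+0.24407| / 0.0753429 = 4.6309 rad/s.

4.63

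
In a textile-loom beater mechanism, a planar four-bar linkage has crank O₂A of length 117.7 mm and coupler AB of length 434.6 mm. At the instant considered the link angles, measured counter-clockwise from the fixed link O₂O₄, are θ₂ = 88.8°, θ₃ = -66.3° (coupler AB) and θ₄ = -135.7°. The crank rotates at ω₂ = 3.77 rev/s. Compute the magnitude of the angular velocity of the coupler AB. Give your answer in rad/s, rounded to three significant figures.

ω₂ = 23.69 rad/s (from 3.77 rev/s).
Differentiating the loop-closure r₂e^{iθ₂}+r₃e^{iθ₃}=r₁+r₄e^{iθ₄} gives r₂ω₂e^{iθ₂}+r₃ω₃e^{iθ₃}=r₄ω₄e^{iθ₄}.
Eliminating the other unknown: ω₃ = r₂ω₂ sin(θ₄−θ₂) / [r₃ sin(θ₃−θ₄)].
Numerator sine = +0.70091; denominator sine = +0.93606.
Result = 0.1177·23.69·(+0.70091) / (0.4346·(+0.93606)) = +4.8036 rad/s; magnitude 4.8036 rad/s.

4.80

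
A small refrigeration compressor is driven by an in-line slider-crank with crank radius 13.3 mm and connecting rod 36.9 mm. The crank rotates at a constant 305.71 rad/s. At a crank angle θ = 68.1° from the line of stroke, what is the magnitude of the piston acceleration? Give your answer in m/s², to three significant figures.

129

ω = 305.7 rad/s
x(θ) = r cosθ + √(L² − r² sin²θ); with ω constant, a = ω²·d²x/dθ².
d²x/dθ² = −r cosθ − r²(cos2θ)/√u − r⁴ sin²2θ/(4u^{3/2}),  u = L² − r² sin²θ = 0.00120933 m².
Substituting r = 0.0133 m, L = 0.0369 m, θ = 68.1°: d²x/dθ² = -0.0013785 m.
a = ω²·d²x/dθ² = (305.7)²·(-0.0013785) = -128.83 m/s²;  |a| = 128.83 m/s².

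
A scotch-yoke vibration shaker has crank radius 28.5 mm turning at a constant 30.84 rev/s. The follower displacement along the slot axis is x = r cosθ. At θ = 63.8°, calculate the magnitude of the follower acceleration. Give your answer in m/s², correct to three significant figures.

472

ω = 193.8 rad/s (from 30.84 rev/s).
x = r cosθ ⇒ ẍ = −rω² cosθ (ω constant).
|a| = rω²|cosθ| = 0.0285·(193.8)²·|cos 63.8°| = 472.47 m/s².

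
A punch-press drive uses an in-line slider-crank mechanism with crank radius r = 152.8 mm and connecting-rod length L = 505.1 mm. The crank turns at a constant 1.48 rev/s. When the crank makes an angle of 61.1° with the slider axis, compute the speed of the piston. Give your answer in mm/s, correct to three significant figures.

ω = 2π·1.48 = 9.299 rad/s
For an in-line slider-crank, x = r cosθ + √(L² − r² sin²θ), so v = −rω sinθ·[1 + r cosθ/√(L² − r² sin²θ)].
With r = 0.1528 m, L = 0.5051 m, θ = 61.1°: √(L² − r² sin²θ) = 0.48706 m.
v = −0.1528·9.299·0.87546·[1 + 0.1528·0.48328/0.48706] = -1.4326 m/s.
|v| = 1.4326 m/s = 1432.6 mm/s.

1430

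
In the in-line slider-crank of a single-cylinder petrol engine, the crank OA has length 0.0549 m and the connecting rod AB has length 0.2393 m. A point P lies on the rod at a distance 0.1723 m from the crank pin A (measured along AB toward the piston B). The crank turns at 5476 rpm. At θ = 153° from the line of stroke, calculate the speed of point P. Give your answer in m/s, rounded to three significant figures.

14.5

ω = 573.4 rad/s.  Crank-pin speed |V_A| = rω = 31.482 m/s, perpendicular to OA.
Rod angle: sinφ = −(r/L) sinθ ⇒ φ = -5.978°; ω_rod = −rω cosθ/√(L²−r²sin²θ) = +117.86 rad/s.
V_P = V_A + ω_rod × AP, with AP = 0.1723 m along the rod.
Components: V_Px = −rω sinθ − a·ω_rod·sinφ = -12.177 m/s;  V_Py = rω cosθ + a·ω_rod·cosφ = -7.8538 m/s.
|V_P| = √(V_Px² + V_Py²) = 14.49 m/s.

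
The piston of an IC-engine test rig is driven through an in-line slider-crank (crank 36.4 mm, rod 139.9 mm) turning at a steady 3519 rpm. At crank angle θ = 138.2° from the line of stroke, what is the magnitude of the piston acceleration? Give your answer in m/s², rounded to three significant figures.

3520

ω = 2π·3519/60 = 368.5 rad/s
x(θ) = r cosθ + √(L² − r² sin²θ); with ω constant, a = ω²·d²x/dθ².
d²x/dθ² = −r cosθ − r²(cos2θ)/√u − r⁴ sin²2θ/(4u^{3/2}),  u = L² − r² sin²θ = 0.0189834 m².
Substituting r = 0.0364 m, L = 0.1399 m, θ = 138.2°: d²x/dθ² = +0.025898 m.
a = ω²·d²x/dθ² = (368.5)²·(+0.025898) = +3516.9 m/s²;  |a| = 3516.9 m/s².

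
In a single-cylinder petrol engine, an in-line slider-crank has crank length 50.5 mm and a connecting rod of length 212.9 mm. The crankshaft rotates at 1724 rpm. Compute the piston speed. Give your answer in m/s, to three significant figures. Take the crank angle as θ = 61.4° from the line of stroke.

ω = 2π·1724/60 = 180.5 rad/s
For an in-line slider-crank, x = r cosθ + √(L² − r² sin²θ), so v = −rω sinθ·[1 + r cosθ/√(L² − r² sin²θ)].
With r = 0.0505 m, L = 0.2129 m, θ = 61.4°: √(L² − r² sin²θ) = 0.20823 m.
v = −0.0505·180.5·0.87798·[1 + 0.0505·0.47869/0.20823] = -8.9339 m/s.
|v| = 8.9339 m/s.

8.93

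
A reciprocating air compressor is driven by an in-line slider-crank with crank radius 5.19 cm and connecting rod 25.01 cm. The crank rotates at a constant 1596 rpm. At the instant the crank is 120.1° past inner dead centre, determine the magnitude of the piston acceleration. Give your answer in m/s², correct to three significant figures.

ω = 2π·1596/60 = 167.1 rad/s
x(θ) = r cosθ + √(L² − r² sin²θ); with ω constant, a = ω²·d²x/dθ².
d²x/dθ² = −r cosθ − r²(cos2θ)/√u − r⁴ sin²2θ/(4u^{3/2}),  u = L² − r² sin²θ = 0.0605339 m².
Substituting r = 0.0519 m, L = 0.2501 m, θ = 120.1°: d²x/dθ² = +0.031378 m.
a = ω²·d²x/dθ² = (167.1)²·(+0.031378) = +876.48 m/s²;  |a| = 876.48 m/s².

876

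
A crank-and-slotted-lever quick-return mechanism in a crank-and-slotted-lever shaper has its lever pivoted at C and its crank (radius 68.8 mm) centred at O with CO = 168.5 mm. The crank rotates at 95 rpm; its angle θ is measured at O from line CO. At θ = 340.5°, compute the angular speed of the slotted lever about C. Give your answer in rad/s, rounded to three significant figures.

2.83

ω = 9.948 rad/s (from 95 rpm).
Crank pin A relative to C: A = (d + r cosθ, r sinθ); lever angle φ = atan2(r sinθ, d + r cosθ).
Differentiating tanφ: φ̇ = rω(d cosθ + r)/(d² + r² + 2dr cosθ).
d² + r² + 2dr cosθ = |CA|² = 0.0549814 m²;  d cosθ + r = +0.22764 m.
|ω_lever| = |0.0688·9.948·+0.22764| / 0.0549814 = 2.8338 rad/s.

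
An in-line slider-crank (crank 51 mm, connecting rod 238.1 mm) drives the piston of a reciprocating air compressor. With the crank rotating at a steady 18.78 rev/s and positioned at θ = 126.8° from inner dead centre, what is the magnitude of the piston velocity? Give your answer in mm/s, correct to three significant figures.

ω = 2π·18.8 = 118 rad/s
For an in-line slider-crank, x = r cosθ + √(L² − r² sin²θ), so v = −rω sinθ·[1 + r cosθ/√(L² − r² sin²θ)].
With r = 0.051 m, L = 0.2381 m, θ = 126.8°: √(L² − r² sin²θ) = 0.23457 m.
v = −0.051·118·0.80073·[1 + 0.051·-0.59902/0.23457] = -4.1911 m/s.
|v| = 4.1911 m/s = 4191.1 mm/s.

4190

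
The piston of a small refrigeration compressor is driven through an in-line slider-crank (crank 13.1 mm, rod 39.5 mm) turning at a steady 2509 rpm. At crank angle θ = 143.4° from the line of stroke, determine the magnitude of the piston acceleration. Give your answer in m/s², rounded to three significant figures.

630

ω = 2π·2509/60 = 262.7 rad/s
x(θ) = r cosθ + √(L² − r² sin²θ); with ω constant, a = ω²·d²x/dθ².
d²x/dθ² = −r cosθ − r²(cos2θ)/√u − r⁴ sin²2θ/(4u^{3/2}),  u = L² − r² sin²θ = 0.00149925 m².
Substituting r = 0.0131 m, L = 0.0395 m, θ = 143.4°: d²x/dθ² = +0.0091197 m.
a = ω²·d²x/dθ² = (262.7)²·(+0.0091197) = +629.56 m/s²;  |a| = 629.56 m/s².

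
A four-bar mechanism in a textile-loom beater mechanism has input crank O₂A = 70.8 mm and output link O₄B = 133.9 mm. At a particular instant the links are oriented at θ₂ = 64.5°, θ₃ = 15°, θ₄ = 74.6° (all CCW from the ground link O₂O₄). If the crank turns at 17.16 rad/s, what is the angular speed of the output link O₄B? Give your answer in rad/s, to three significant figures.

ω₂ = 17.16 rad/s
Differentiating the loop-closure r₂e^{iθ₂}+r₃e^{iθ₃}=r₁+r₄e^{iθ₄} gives r₂ω₂e^{iθ₂}+r₃ω₃e^{iθ₃}=r₄ω₄e^{iθ₄}.
Eliminating the other unknown: ω₄ = r₂ω₂ sin(θ₂−θ₃) / [r₄ sin(θ₄−θ₃)].
Numerator sine = +0.76041; denominator sine = +0.86251.
Result = 0.0708·17.16·(+0.76041) / (0.1339·(+0.86251)) = +7.9993 rad/s; magnitude 7.9993 rad/s.

8.00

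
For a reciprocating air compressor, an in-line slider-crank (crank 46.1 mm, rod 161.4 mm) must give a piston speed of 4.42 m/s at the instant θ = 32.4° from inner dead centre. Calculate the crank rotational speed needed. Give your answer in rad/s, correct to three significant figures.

For an in-line slider-crank, |v_piston| = rω|sinθ|·[1 + r cosθ/√(L² − r² sin²θ)].
With r = 0.0461 m, L = 0.1614 m, θ = 32.4°: the bracketed kinematic factor |dx/dθ| = 0.03073 m.
ω = v/|dx/dθ| = 4.42/0.03073 = 143.83 rad/s.

144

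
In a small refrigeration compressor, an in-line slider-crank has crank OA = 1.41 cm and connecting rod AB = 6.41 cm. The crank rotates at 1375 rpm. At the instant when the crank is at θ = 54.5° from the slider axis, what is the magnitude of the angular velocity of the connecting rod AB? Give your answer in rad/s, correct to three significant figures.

18.7

ω = 144 rad/s (converted from 1375 rpm).
The rod makes angle φ with the slider axis where L sinφ = r sinθ; differentiating, L cosφ·φ̇ = r ω cosθ.
L cosφ = √(L² − r² sin²θ) = 0.063064 m.
|ω_rod| = r ω |cosθ| / √(L² − r² sin²θ) = 0.0141·144·0.58070/0.063064 = 18.695 rad/s.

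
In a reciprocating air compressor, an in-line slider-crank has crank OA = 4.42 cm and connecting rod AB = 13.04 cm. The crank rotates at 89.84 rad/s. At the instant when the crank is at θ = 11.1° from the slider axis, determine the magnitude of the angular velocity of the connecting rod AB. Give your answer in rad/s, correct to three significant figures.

29.9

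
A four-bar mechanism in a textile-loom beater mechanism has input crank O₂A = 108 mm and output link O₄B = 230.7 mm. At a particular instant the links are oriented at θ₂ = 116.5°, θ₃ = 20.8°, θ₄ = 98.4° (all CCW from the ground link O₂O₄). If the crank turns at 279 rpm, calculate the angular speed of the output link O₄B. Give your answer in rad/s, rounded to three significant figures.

13.9

ω₂ = 29.22 rad/s (from 279 rpm).
Differentiating the loop-closure r₂e^{iθ₂}+r₃e^{iθ₃}=r₁+r₄e^{iθ₄} gives r₂ω₂e^{iθ₂}+r₃ω₃e^{iθ₃}=r₄ω₄e^{iθ₄}.
Eliminating the other unknown: ω₄ = r₂ω₂ sin(θ₂−θ₃) / [r₄ sin(θ₄−θ₃)].
Numerator sine = +0.99506; denominator sine = +0.97667.
Result = 0.108·29.22·(+0.99506) / (0.2307·(+0.97667)) = +13.935 rad/s; magnitude 13.935 rad/s.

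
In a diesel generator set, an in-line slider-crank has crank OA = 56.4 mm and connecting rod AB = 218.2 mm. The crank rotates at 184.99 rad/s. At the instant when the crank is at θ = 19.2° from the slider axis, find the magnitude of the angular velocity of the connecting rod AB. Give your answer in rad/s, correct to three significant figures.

45.3

ω = 185 rad/s
The rod makes angle φ with the slider axis where L sinφ = r sinθ; differentiating, L cosφ·φ̇ = r ω cosθ.
L cosφ = √(L² − r² sin²θ) = 0.21741 m.
|ω_rod| = r ω |cosθ| / √(L² − r² sin²θ) = 0.0564·185·0.94438/0.21741 = 45.32 rad/s.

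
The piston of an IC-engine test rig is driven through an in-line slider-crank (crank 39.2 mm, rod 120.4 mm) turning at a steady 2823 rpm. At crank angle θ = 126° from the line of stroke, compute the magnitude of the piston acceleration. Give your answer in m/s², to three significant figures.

ω = 2π·2823/60 = 295.6 rad/s
x(θ) = r cosθ + √(L² − r² sin²θ); with ω constant, a = ω²·d²x/dθ².
d²x/dθ² = −r cosθ − r²(cos2θ)/√u − r⁴ sin²2θ/(4u^{3/2}),  u = L² − r² sin²θ = 0.0134904 m².
Substituting r = 0.0392 m, L = 0.1204 m, θ = 126°: d²x/dθ² = +0.026789 m.
a = ω²·d²x/dθ² = (295.6)²·(+0.026789) = +2341.2 m/s²;  |a| = 2341.2 m/s².

2340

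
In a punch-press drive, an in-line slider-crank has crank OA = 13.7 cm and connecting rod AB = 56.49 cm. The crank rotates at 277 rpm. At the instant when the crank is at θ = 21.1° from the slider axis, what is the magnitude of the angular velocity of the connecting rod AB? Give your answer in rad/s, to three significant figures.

ω = 29.01 rad/s (converted from 277 rpm).
The rod makes angle φ with the slider axis where L sinφ = r sinθ; differentiating, L cosφ·φ̇ = r ω cosθ.
L cosφ = √(L² − r² sin²θ) = 0.56274 m.
|ω_rod| = r ω |cosθ| / √(L² − r² sin²θ) = 0.137·29.01·0.93295/0.56274 = 6.5884 rad/s.

6.59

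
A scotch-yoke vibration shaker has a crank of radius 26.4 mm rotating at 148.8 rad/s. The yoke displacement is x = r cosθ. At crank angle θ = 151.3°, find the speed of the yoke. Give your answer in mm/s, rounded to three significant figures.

ω = 148.8 rad/s
x = r cosθ ⇒ ẋ = −rω sinθ.
|v| = rω|sinθ| = 0.0264·148.8·|sin 151.3°| = 1.8865 m/s = 1886.5 mm/s.

1890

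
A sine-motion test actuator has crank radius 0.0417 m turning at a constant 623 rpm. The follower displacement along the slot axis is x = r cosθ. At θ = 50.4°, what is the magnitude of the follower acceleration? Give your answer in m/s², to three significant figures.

ω = 65.24 rad/s (from 623 rpm).
x = r cosθ ⇒ ẍ = −rω² cosθ (ω constant).
|a| = rω²|cosθ| = 0.0417·(65.24)²·|cos 50.4°| = 113.14 m/s².

113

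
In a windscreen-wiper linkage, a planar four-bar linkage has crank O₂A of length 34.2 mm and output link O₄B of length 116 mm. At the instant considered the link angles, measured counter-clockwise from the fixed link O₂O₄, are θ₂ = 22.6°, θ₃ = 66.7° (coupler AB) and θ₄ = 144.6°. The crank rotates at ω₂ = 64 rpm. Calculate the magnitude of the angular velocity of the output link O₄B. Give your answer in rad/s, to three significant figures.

ω₂ = 6.702 rad/s (from 64 rpm).
Differentiating the loop-closure r₂e^{iθ₂}+r₃e^{iθ₃}=r₁+r₄e^{iθ₄} gives r₂ω₂e^{iθ₂}+r₃ω₃e^{iθ₃}=r₄ω₄e^{iθ₄}.
Eliminating the other unknown: ω₄ = r₂ω₂ sin(θ₂−θ₃) / [r₄ sin(θ₄−θ₃)].
Numerator sine = -0.69591; denominator sine = +0.97778.
Result = 0.0342·6.702·(-0.69591) / (0.116·(+0.97778)) = -1.4063 rad/s; magnitude 1.4063 rad/s.

1.41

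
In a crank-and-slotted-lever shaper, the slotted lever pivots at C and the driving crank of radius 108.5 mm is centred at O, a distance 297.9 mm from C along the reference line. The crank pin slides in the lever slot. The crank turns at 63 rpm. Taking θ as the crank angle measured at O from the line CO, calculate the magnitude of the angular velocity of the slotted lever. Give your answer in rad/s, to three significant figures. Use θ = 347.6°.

1.75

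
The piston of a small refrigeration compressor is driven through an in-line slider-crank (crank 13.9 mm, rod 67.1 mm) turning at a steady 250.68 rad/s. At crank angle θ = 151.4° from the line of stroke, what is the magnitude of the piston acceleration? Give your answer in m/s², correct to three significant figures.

667

ω = 250.7 rad/s
x(θ) = r cosθ + √(L² − r² sin²θ); with ω constant, a = ω²·d²x/dθ².
d²x/dθ² = −r cosθ − r²(cos2θ)/√u − r⁴ sin²2θ/(4u^{3/2}),  u = L² − r² sin²θ = 0.00445814 m².
Substituting r = 0.0139 m, L = 0.0671 m, θ = 151.4°: d²x/dθ² = +0.010614 m.
a = ω²·d²x/dθ² = (250.7)²·(+0.010614) = +667.01 m/s²;  |a| = 667.01 m/s².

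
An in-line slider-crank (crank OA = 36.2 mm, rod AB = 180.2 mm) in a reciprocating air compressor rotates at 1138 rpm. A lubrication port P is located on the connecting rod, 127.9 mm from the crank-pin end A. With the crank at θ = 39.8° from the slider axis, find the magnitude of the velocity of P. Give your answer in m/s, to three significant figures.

3.21

ω = 119.2 rad/s.  Crank-pin speed |V_A| = rω = 4.314 m/s, perpendicular to OA.
Rod angle: sinφ = −(r/L) sinθ ⇒ φ = -7.388°; ω_rod = −rω cosθ/√(L²−r²sin²θ) = -18.547 rad/s.
V_P = V_A + ω_rod × AP, with AP = 0.1279 m along the rod.
Components: V_Px = −rω sinθ − a·ω_rod·sinφ = -3.0665 m/s;  V_Py = rω cosθ + a·ω_rod·cosφ = +0.96194 m/s.
|V_P| = √(V_Px² + V_Py²) = 3.2138 m/s.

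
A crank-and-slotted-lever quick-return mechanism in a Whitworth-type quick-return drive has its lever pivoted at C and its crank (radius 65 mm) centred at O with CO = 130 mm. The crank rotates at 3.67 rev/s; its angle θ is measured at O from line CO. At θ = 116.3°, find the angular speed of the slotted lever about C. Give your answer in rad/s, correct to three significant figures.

ω = 23.06 rad/s (from 3.67 rev/s).
Crank pin A relative to C: A = (d + r cosθ, r sinθ); lever angle φ = atan2(r sinθ, d + r cosθ).
Differentiating tanφ: φ̇ = rω(d cosθ + r)/(d² + r² + 2dr cosθ).
d² + r² + 2dr cosθ = |CA|² = 0.0136371 m²;  d cosθ + r = +0.0074007 m.
|ω_lever| = |0.065·23.06·+0.0074007| / 0.0136371 = 0.81342 rad/s.

0.813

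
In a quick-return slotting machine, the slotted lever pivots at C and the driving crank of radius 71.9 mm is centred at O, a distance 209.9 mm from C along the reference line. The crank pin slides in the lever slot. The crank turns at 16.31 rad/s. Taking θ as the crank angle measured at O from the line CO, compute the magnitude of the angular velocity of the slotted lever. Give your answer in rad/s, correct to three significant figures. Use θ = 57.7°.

3.30

ω = 16.31 rad/s
Crank pin A relative to C: A = (d + r cosθ, r sinθ); lever angle φ = atan2(r sinθ, d + r cosθ).
Differentiating tanφ: φ̇ = rω(d cosθ + r)/(d² + r² + 2dr cosθ).
d² + r² + 2dr cosθ = |CA|² = 0.0653563 m²;  d cosθ + r = +0.18406 m.
|ω_lever| = |0.0719·16.31·+0.18406| / 0.0653563 = 3.3026 rad/s.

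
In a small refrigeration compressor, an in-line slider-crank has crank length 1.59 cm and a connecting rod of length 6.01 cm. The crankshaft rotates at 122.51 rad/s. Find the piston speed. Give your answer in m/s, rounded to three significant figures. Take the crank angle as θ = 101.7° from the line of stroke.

1.80

ω = 122.5 rad/s
For an in-line slider-crank, x = r cosθ + √(L² − r² sin²θ), so v = −rω sinθ·[1 + r cosθ/√(L² − r² sin²θ)].
With r = 0.0159 m, L = 0.0601 m, θ = 101.7°: √(L² − r² sin²θ) = 0.058048 m.
v = −0.0159·122.5·0.97922·[1 + 0.0159·-0.20279/0.058048] = -1.8015 m/s.
|v| = 1.8015 m/s.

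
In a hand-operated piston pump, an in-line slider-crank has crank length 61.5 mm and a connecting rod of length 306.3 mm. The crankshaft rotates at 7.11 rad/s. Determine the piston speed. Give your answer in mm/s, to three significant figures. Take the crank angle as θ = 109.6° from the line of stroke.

ω = 7.11 rad/s
For an in-line slider-crank, x = r cosθ + √(L² − r² sin²θ), so v = −rω sinθ·[1 + r cosθ/√(L² − r² sin²θ)].
With r = 0.0615 m, L = 0.3063 m, θ = 109.6°: √(L² − r² sin²θ) = 0.30077 m.
v = −0.0615·7.11·0.94206·[1 + 0.0615·-0.33545/0.30077] = -0.38367 m/s.
|v| = 0.38367 m/s = 383.67 mm/s.

384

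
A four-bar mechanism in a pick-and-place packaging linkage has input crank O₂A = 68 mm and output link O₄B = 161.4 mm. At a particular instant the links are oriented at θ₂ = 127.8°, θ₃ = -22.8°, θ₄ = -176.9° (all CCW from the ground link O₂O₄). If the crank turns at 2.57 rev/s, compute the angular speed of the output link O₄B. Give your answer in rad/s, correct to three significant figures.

7.65

ω₂ = 16.15 rad/s (from 2.57 rev/s).
Differentiating the loop-closure r₂e^{iθ₂}+r₃e^{iθ₃}=r₁+r₄e^{iθ₄} gives r₂ω₂e^{iθ₂}+r₃ω₃e^{iθ₃}=r₄ω₄e^{iθ₄}.
Eliminating the other unknown: ω₄ = r₂ω₂ sin(θ₂−θ₃) / [r₄ sin(θ₄−θ₃)].
Numerator sine = +0.49090; denominator sine = -0.43680.
Result = 0.068·16.15·(+0.49090) / (0.1614·(-0.43680)) = -7.6459 rad/s; magnitude 7.6459 rad/s.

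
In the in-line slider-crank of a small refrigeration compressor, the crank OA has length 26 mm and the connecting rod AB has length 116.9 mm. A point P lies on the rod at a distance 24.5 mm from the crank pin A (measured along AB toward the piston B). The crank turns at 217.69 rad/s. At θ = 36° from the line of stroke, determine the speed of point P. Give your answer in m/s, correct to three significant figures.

5.00

ω = 217.7 rad/s.  Crank-pin speed |V_A| = rω = 5.6599 m/s, perpendicular to OA.
Rod angle: sinφ = −(r/L) sinθ ⇒ φ = -7.512°; ω_rod = −rω cosθ/√(L²−r²sin²θ) = -39.509 rad/s.
V_P = V_A + ω_rod × AP, with AP = 0.0245 m along the rod.
Components: V_Px = −rω sinθ − a·ω_rod·sinφ = -3.4534 m/s;  V_Py = rω cosθ + a·ω_rod·cosφ = +3.6193 m/s.
|V_P| = √(V_Px² + V_Py²) = 5.0025 m/s.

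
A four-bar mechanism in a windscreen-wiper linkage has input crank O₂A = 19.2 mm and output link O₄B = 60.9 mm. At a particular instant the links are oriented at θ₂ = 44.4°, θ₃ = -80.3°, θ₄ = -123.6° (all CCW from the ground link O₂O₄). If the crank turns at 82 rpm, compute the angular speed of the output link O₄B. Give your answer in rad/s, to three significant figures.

ω₂ = 8.587 rad/s (from 82 rpm).
Differentiating the loop-closure r₂e^{iθ₂}+r₃e^{iθ₃}=r₁+r₄e^{iθ₄} gives r₂ω₂e^{iθ₂}+r₃ω₃e^{iθ₃}=r₄ω₄e^{iθ₄}.
Eliminating the other unknown: ω₄ = r₂ω₂ sin(θ₂−θ₃) / [r₄ sin(θ₄−θ₃)].
Numerator sine = +0.82214; denominator sine = -0.68582.
Result = 0.0192·8.587·(+0.82214) / (0.0609·(-0.68582)) = -3.2454 rad/s; magnitude 3.2454 rad/s.

3.25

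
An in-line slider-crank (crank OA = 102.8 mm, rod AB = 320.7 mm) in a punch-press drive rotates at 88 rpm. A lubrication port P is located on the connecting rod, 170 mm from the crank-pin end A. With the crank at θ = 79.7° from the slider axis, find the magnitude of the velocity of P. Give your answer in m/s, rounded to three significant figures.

ω = 9.215 rad/s.  Crank-pin speed |V_A| = rω = 0.94734 m/s, perpendicular to OA.
Rod angle: sinφ = −(r/L) sinθ ⇒ φ = -18.384°; ω_rod = −rω cosθ/√(L²−r²sin²θ) = -0.55658 rad/s.
V_P = V_A + ω_rod × AP, with AP = 0.17 m along the rod.
Components: V_Px = −rω sinθ − a·ω_rod·sinφ = -0.96191 m/s;  V_Py = rω cosθ + a·ω_rod·cosφ = +0.079596 m/s.
|V_P| = √(V_Px² + V_Py²) = 0.9652 m/s.

0.965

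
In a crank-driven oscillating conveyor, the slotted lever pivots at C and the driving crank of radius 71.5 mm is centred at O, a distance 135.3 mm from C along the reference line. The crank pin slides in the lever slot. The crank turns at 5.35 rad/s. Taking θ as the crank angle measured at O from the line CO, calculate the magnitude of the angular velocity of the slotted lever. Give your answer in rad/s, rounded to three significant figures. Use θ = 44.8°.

1.72

ω = 5.35 rad/s
Crank pin A relative to C: A = (d + r cosθ, r sinθ); lever angle φ = atan2(r sinθ, d + r cosθ).
Differentiating tanφ: φ̇ = rω(d cosθ + r)/(d² + r² + 2dr cosθ).
d² + r² + 2dr cosθ = |CA|² = 0.037147 m²;  d cosθ + r = +0.1675 m.
|ω_lever| = |0.0715·5.35·+0.1675| / 0.037147 = 1.7249 rad/s.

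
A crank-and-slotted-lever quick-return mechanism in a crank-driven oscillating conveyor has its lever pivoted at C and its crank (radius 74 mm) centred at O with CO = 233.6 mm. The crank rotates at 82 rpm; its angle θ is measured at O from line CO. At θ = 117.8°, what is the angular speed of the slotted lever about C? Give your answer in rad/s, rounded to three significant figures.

0.506

ω = 8.587 rad/s (from 82 rpm).
Crank pin A relative to C: A = (d + r cosθ, r sinθ); lever angle φ = atan2(r sinθ, d + r cosθ).
Differentiating tanφ: φ̇ = rω(d cosθ + r)/(d² + r² + 2dr cosθ).
d² + r² + 2dr cosθ = |CA|² = 0.0439207 m²;  d cosθ + r = -0.034948 m.
|ω_lever| = |0.074·8.587·-0.034948| / 0.0439207 = 0.50562 rad/s.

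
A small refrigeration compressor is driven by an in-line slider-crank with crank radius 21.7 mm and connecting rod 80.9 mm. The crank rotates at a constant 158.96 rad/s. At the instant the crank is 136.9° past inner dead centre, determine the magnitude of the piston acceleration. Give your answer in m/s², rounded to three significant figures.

ω = 159 rad/s
x(θ) = r cosθ + √(L² − r² sin²θ); with ω constant, a = ω²·d²x/dθ².
d²x/dθ² = −r cosθ − r²(cos2θ)/√u − r⁴ sin²2θ/(4u^{3/2}),  u = L² − r² sin²θ = 0.00632497 m².
Substituting r = 0.0217 m, L = 0.0809 m, θ = 136.9°: d²x/dθ² = +0.015342 m.
a = ω²·d²x/dθ² = (159)²·(+0.015342) = +387.68 m/s²;  |a| = 387.68 m/s².

388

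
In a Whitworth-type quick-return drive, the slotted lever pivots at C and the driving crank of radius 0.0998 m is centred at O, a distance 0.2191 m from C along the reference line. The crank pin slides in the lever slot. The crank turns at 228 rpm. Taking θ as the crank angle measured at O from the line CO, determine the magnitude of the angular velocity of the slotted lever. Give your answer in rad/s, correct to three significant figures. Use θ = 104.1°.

ω = 23.88 rad/s (from 228 rpm).
Crank pin A relative to C: A = (d + r cosθ, r sinθ); lever angle φ = atan2(r sinθ, d + r cosθ).
Differentiating tanφ: φ̇ = rω(d cosθ + r)/(d² + r² + 2dr cosθ).
d² + r² + 2dr cosθ = |CA|² = 0.047311 m²;  d cosθ + r = +0.046424 m.
|ω_lever| = |0.0998·23.88·+0.046424| / 0.047311 = 2.3382 rad/s.

2.34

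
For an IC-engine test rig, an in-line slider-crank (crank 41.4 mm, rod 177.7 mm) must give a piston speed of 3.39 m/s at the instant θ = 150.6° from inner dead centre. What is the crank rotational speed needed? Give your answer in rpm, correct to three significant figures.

2000

For an in-line slider-crank, |v_piston| = rω|sinθ|·[1 + r cosθ/√(L² − r² sin²θ)].
With r = 0.0414 m, L = 0.1777 m, θ = 150.6°: the bracketed kinematic factor |dx/dθ| = 0.016171 m.
ω = v/|dx/dθ| = 3.39/0.016171 = 209.63 rad/s.
N = 60ω/(2π) = 2001.9 rpm.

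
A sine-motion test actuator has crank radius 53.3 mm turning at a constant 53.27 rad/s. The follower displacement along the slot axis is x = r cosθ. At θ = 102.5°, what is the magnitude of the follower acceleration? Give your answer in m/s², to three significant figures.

32.7

ω = 53.27 rad/s
x = r cosθ ⇒ ẍ = −rω² cosθ (ω constant).
|a| = rω²|cosθ| = 0.0533·(53.27)²·|cos 102.5°| = 32.736 m/s².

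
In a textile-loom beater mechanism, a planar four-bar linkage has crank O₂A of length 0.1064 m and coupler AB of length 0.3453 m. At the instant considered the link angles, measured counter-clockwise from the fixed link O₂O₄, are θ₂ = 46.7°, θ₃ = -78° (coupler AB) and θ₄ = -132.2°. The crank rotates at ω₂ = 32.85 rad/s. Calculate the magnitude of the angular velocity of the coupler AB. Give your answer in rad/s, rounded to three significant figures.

0.240

ω₂ = 32.85 rad/s
Differentiating the loop-closure r₂e^{iθ₂}+r₃e^{iθ₃}=r₁+r₄e^{iθ₄} gives r₂ω₂e^{iθ₂}+r₃ω₃e^{iθ₃}=r₄ω₄e^{iθ₄}.
Eliminating the other unknown: ω₃ = r₂ω₂ sin(θ₄−θ₂) / [r₃ sin(θ₃−θ₄)].
Numerator sine = -0.01920; denominator sine = +0.81106.
Result = 0.1064·32.85·(-0.01920) / (0.3453·(+0.81106)) = -0.23959 rad/s; magnitude 0.23959 rad/s.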